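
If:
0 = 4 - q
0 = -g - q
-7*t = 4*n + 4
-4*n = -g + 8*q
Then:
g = -4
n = -9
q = 4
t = 32/7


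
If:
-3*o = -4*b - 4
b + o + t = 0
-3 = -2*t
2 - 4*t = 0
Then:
No Solution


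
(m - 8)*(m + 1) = m^2 - 7*m - 8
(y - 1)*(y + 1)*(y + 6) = y^3 + 6*y^2 - y - 6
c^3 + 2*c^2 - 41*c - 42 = (c - 6)*(c + 1)*(c + 7)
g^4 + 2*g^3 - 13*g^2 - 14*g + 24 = (g - 3)*(g - 1)*(g + 2)*(g + 4)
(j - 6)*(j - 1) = j^2 - 7*j + 6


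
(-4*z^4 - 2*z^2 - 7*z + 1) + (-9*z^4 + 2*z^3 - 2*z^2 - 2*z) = -13*z^4 + 2*z^3 - 4*z^2 - 9*z + 1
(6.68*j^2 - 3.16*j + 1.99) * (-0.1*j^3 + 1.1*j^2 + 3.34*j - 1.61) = -0.668*j^5 + 7.664*j^4 + 18.6362*j^3 - 19.1202*j^2 + 11.7342*j - 3.2039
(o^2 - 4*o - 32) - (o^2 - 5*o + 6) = o - 38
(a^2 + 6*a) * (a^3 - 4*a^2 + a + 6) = a^5 + 2*a^4 - 23*a^3 + 12*a^2 + 36*a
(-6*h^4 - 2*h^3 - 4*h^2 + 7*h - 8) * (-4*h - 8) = 24*h^5 + 56*h^4 + 32*h^3 + 4*h^2 - 24*h + 64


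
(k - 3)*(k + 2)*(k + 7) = k^3 + 6*k^2 - 13*k - 42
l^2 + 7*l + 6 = (l + 1)*(l + 6)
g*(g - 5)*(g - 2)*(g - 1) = g^4 - 8*g^3 + 17*g^2 - 10*g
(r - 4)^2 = r^2 - 8*r + 16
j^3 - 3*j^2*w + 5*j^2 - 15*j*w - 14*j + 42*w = (j - 2)*(j + 7)*(j - 3*w)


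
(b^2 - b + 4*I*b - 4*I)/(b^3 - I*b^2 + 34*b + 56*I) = (b - 1)/(b^2 - 5*I*b + 14)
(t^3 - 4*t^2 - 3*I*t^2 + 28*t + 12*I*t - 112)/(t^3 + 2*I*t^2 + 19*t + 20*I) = (t^3 + t^2*(-4 - 3*I) + t*(28 + 12*I) - 112)/(t^3 + 2*I*t^2 + 19*t + 20*I)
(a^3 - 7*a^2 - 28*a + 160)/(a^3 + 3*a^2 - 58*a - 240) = (a - 4)/(a + 6)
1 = 1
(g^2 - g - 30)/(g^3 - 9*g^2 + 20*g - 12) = (g + 5)/(g^2 - 3*g + 2)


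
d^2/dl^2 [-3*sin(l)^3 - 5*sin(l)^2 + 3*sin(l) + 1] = 27*sin(l)^3 + 20*sin(l)^2 - 21*sin(l) - 10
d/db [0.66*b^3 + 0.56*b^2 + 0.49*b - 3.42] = 1.98*b^2 + 1.12*b + 0.49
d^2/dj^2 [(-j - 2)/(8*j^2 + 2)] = 4*(-16*j^2*(j + 2) + (3*j + 2)*(4*j^2 + 1))/(4*j^2 + 1)^3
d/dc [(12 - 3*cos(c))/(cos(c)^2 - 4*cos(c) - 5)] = 3*(sin(c)^2 + 8*cos(c) - 22)*sin(c)/(sin(c)^2 + 4*cos(c) + 4)^2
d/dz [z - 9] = 1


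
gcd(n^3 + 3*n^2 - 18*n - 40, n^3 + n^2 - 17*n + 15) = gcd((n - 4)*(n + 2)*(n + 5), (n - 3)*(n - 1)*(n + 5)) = n + 5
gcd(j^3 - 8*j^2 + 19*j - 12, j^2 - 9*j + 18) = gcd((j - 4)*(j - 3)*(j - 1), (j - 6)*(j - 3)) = j - 3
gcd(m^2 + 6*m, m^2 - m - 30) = 1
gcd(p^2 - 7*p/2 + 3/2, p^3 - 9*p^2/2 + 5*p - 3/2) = p^2 - 7*p/2 + 3/2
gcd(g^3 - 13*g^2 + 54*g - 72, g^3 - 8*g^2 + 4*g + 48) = g^2 - 10*g + 24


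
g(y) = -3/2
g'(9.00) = 0.00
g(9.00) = -1.50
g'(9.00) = 0.00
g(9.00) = -1.50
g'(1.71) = 0.00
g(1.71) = -1.50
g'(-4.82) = 0.00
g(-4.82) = -1.50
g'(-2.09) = 0.00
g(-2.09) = -1.50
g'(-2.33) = 0.00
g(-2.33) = -1.50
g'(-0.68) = 0.00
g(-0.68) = -1.50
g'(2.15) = 0.00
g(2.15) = -1.50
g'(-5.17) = 0.00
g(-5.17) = -1.50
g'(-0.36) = 0.00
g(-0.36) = -1.50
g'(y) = 0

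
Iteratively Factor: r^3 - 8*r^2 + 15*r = (r)*(r^2 - 8*r + 15) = r*(r - 5)*(r - 3)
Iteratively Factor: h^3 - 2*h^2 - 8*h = (h - 4)*(h^2 + 2*h) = (h - 4)*(h + 2)*(h)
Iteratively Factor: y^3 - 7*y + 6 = (y + 3)*(y^2 - 3*y + 2) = (y - 1)*(y + 3)*(y - 2)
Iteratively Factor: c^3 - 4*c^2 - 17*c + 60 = (c - 5)*(c^2 + c - 12) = (c - 5)*(c + 4)*(c - 3)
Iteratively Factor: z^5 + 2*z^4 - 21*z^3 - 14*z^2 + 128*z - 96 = (z + 4)*(z^4 - 2*z^3 - 13*z^2 + 38*z - 24) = (z - 3)*(z + 4)*(z^3 + z^2 - 10*z + 8) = (z - 3)*(z - 1)*(z + 4)*(z^2 + 2*z - 8) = (z - 3)*(z - 2)*(z - 1)*(z + 4)*(z + 4)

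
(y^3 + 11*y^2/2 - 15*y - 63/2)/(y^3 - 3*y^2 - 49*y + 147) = (y + 3/2)/(y - 7)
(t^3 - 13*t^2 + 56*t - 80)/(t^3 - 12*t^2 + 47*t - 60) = (t - 4)/(t - 3)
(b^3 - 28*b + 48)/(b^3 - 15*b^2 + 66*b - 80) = (b^2 + 2*b - 24)/(b^2 - 13*b + 40)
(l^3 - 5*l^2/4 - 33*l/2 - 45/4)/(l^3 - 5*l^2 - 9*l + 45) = (l + 3/4)/(l - 3)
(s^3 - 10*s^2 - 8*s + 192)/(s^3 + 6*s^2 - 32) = (s^2 - 14*s + 48)/(s^2 + 2*s - 8)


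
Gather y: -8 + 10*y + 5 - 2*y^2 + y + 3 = -2*y^2 + 11*y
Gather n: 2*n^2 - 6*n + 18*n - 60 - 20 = 2*n^2 + 12*n - 80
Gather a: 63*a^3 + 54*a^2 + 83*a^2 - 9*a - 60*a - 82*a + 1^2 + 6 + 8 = 63*a^3 + 137*a^2 - 151*a + 15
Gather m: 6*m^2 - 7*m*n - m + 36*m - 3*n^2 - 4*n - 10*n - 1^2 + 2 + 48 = 6*m^2 + m*(35 - 7*n) - 3*n^2 - 14*n + 49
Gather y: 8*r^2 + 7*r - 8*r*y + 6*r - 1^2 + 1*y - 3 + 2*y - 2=8*r^2 + 13*r + y*(3 - 8*r) - 6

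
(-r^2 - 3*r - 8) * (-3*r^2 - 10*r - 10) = 3*r^4 + 19*r^3 + 64*r^2 + 110*r + 80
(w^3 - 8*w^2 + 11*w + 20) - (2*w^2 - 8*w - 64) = w^3 - 10*w^2 + 19*w + 84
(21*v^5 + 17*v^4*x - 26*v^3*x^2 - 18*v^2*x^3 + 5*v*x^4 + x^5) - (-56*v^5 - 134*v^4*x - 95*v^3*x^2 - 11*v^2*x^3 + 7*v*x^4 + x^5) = 77*v^5 + 151*v^4*x + 69*v^3*x^2 - 7*v^2*x^3 - 2*v*x^4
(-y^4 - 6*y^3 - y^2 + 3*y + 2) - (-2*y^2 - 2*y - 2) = -y^4 - 6*y^3 + y^2 + 5*y + 4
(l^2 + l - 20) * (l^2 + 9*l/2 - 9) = l^4 + 11*l^3/2 - 49*l^2/2 - 99*l + 180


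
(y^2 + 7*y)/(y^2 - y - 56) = y/(y - 8)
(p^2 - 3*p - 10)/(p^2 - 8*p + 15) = (p + 2)/(p - 3)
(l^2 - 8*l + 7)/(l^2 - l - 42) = (l - 1)/(l + 6)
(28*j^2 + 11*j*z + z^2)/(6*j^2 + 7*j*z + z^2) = (28*j^2 + 11*j*z + z^2)/(6*j^2 + 7*j*z + z^2)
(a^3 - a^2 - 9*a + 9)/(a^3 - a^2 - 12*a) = (a^2 - 4*a + 3)/(a*(a - 4))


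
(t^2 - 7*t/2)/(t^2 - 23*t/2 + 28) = t/(t - 8)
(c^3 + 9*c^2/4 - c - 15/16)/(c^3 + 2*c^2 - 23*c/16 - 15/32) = 2*(2*c + 1)/(4*c + 1)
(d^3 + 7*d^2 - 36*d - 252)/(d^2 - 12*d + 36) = (d^2 + 13*d + 42)/(d - 6)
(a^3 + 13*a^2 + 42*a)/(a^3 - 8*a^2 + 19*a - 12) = a*(a^2 + 13*a + 42)/(a^3 - 8*a^2 + 19*a - 12)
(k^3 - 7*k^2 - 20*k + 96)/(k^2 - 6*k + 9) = (k^2 - 4*k - 32)/(k - 3)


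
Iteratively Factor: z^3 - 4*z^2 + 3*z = (z - 1)*(z^2 - 3*z) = z*(z - 1)*(z - 3)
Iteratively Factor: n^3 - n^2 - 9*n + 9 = (n + 3)*(n^2 - 4*n + 3) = (n - 3)*(n + 3)*(n - 1)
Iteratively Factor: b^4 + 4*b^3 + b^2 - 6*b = (b + 2)*(b^3 + 2*b^2 - 3*b) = (b + 2)*(b + 3)*(b^2 - b) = b*(b + 2)*(b + 3)*(b - 1)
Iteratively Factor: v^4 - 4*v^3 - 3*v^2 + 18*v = (v - 3)*(v^3 - v^2 - 6*v) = (v - 3)^2*(v^2 + 2*v) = v*(v - 3)^2*(v + 2)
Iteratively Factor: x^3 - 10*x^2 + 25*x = (x)*(x^2 - 10*x + 25) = x*(x - 5)*(x - 5)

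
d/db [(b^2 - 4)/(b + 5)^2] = 10*b/(b + 5)^3 + 8/(b + 5)^3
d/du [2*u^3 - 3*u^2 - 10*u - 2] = 6*u^2 - 6*u - 10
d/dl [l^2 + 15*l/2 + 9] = 2*l + 15/2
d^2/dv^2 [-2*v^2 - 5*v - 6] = -4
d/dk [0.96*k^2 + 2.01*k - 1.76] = 1.92*k + 2.01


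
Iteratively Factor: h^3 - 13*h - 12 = (h + 1)*(h^2 - h - 12) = (h + 1)*(h + 3)*(h - 4)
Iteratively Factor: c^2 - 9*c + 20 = (c - 5)*(c - 4)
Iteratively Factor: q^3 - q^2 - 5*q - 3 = (q + 1)*(q^2 - 2*q - 3) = (q - 3)*(q + 1)*(q + 1)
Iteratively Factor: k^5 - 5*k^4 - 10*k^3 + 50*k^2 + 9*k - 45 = (k + 1)*(k^4 - 6*k^3 - 4*k^2 + 54*k - 45) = (k + 1)*(k + 3)*(k^3 - 9*k^2 + 23*k - 15) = (k - 5)*(k + 1)*(k + 3)*(k^2 - 4*k + 3) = (k - 5)*(k - 1)*(k + 1)*(k + 3)*(k - 3)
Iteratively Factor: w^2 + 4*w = (w)*(w + 4)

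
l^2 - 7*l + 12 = (l - 4)*(l - 3)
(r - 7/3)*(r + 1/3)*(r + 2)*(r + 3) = r^4 + 3*r^3 - 43*r^2/9 - 143*r/9 - 14/3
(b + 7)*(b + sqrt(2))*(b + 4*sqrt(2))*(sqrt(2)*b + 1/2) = sqrt(2)*b^4 + 7*sqrt(2)*b^3 + 21*b^3/2 + 21*sqrt(2)*b^2/2 + 147*b^2/2 + 4*b + 147*sqrt(2)*b/2 + 28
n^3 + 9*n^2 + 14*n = n*(n + 2)*(n + 7)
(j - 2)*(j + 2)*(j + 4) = j^3 + 4*j^2 - 4*j - 16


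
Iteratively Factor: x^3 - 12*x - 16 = (x - 4)*(x^2 + 4*x + 4) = (x - 4)*(x + 2)*(x + 2)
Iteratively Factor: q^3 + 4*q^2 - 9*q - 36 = (q + 3)*(q^2 + q - 12) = (q + 3)*(q + 4)*(q - 3)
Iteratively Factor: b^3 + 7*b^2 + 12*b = (b + 3)*(b^2 + 4*b) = (b + 3)*(b + 4)*(b)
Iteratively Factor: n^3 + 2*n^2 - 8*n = (n + 4)*(n^2 - 2*n) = n*(n + 4)*(n - 2)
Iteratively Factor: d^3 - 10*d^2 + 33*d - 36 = (d - 3)*(d^2 - 7*d + 12) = (d - 3)^2*(d - 4)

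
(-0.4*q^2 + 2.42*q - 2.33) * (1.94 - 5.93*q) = 2.372*q^3 - 15.1266*q^2 + 18.5117*q - 4.5202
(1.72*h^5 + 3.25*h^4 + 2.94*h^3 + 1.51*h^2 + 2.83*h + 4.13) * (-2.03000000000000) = -3.4916*h^5 - 6.5975*h^4 - 5.9682*h^3 - 3.0653*h^2 - 5.7449*h - 8.3839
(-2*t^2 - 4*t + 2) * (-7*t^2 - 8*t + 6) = 14*t^4 + 44*t^3 + 6*t^2 - 40*t + 12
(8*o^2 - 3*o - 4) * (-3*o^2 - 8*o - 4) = -24*o^4 - 55*o^3 + 4*o^2 + 44*o + 16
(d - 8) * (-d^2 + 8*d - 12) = -d^3 + 16*d^2 - 76*d + 96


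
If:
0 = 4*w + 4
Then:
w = -1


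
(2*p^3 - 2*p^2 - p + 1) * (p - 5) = 2*p^4 - 12*p^3 + 9*p^2 + 6*p - 5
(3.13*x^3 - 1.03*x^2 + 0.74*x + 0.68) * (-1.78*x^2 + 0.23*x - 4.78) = -5.5714*x^5 + 2.5533*x^4 - 16.5155*x^3 + 3.8832*x^2 - 3.3808*x - 3.2504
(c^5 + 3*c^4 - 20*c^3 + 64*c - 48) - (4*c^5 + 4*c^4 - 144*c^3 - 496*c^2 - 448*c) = -3*c^5 - c^4 + 124*c^3 + 496*c^2 + 512*c - 48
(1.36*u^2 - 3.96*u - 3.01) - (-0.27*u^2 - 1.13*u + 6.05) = 1.63*u^2 - 2.83*u - 9.06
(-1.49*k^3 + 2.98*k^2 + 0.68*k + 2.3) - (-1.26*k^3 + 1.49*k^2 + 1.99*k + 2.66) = -0.23*k^3 + 1.49*k^2 - 1.31*k - 0.36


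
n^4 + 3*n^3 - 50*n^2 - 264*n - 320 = (n - 8)*(n + 2)*(n + 4)*(n + 5)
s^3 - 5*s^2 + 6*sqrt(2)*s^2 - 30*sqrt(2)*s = s*(s - 5)*(s + 6*sqrt(2))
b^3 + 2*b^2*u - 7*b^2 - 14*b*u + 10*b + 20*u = (b - 5)*(b - 2)*(b + 2*u)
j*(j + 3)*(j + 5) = j^3 + 8*j^2 + 15*j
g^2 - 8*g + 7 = (g - 7)*(g - 1)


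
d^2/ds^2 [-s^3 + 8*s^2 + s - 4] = 16 - 6*s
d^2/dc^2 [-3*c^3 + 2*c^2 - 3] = 4 - 18*c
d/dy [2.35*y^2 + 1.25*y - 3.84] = 4.7*y + 1.25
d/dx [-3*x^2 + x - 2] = 1 - 6*x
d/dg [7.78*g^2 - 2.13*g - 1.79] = 15.56*g - 2.13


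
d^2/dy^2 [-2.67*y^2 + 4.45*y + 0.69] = -5.34000000000000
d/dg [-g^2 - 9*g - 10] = -2*g - 9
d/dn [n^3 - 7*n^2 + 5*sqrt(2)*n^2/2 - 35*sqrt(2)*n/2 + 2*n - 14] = 3*n^2 - 14*n + 5*sqrt(2)*n - 35*sqrt(2)/2 + 2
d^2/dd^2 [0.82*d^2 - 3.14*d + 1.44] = 1.64000000000000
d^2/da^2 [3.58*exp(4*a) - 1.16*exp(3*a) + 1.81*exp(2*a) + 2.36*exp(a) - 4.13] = (57.28*exp(3*a) - 10.44*exp(2*a) + 7.24*exp(a) + 2.36)*exp(a)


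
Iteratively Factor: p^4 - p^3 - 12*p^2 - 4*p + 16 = (p + 2)*(p^3 - 3*p^2 - 6*p + 8) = (p + 2)^2*(p^2 - 5*p + 4) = (p - 1)*(p + 2)^2*(p - 4)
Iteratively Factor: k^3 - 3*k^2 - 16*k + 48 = (k - 4)*(k^2 + k - 12) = (k - 4)*(k - 3)*(k + 4)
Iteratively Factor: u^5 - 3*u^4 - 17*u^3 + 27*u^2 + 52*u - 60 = (u - 1)*(u^4 - 2*u^3 - 19*u^2 + 8*u + 60) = (u - 1)*(u + 3)*(u^3 - 5*u^2 - 4*u + 20) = (u - 2)*(u - 1)*(u + 3)*(u^2 - 3*u - 10) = (u - 5)*(u - 2)*(u - 1)*(u + 3)*(u + 2)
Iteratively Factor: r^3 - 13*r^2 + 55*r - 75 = (r - 5)*(r^2 - 8*r + 15) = (r - 5)*(r - 3)*(r - 5)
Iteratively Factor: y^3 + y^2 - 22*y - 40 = (y + 2)*(y^2 - y - 20) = (y + 2)*(y + 4)*(y - 5)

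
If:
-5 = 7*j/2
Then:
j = -10/7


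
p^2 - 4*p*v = p*(p - 4*v)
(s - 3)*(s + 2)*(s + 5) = s^3 + 4*s^2 - 11*s - 30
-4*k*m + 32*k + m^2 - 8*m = (-4*k + m)*(m - 8)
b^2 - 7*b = b*(b - 7)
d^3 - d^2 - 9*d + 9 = (d - 3)*(d - 1)*(d + 3)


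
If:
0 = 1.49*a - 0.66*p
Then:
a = 0.442953020134228*p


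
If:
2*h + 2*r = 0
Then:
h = -r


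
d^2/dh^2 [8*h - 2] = 0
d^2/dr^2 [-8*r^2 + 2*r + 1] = -16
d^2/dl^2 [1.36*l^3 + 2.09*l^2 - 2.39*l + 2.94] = 8.16*l + 4.18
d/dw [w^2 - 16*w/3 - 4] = 2*w - 16/3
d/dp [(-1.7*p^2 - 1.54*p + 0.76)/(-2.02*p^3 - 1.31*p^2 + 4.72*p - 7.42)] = (-3.434*p^4 - 6.2216*p^3 - 5.4358*p^2 + 27.2192*p + 7.8396)/(4.0804*p^6 + 5.2924*p^5 - 17.3527*p^4 + 17.6104*p^3 + 41.7188*p^2 - 70.0448*p + 55.0564)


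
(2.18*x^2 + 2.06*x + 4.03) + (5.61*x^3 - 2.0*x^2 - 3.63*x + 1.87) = 5.61*x^3 + 0.18*x^2 - 1.57*x + 5.9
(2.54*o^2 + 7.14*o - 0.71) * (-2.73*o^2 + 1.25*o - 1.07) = -6.9342*o^4 - 16.3172*o^3 + 8.1455*o^2 - 8.5273*o + 0.7597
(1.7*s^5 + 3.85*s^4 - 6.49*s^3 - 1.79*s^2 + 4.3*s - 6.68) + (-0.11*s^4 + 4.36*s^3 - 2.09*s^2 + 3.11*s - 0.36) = 1.7*s^5 + 3.74*s^4 - 2.13*s^3 - 3.88*s^2 + 7.41*s - 7.04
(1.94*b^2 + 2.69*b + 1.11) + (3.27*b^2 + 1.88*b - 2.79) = 5.21*b^2 + 4.57*b - 1.68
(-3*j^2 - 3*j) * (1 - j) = 3*j^3 - 3*j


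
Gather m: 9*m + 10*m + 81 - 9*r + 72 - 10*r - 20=19*m - 19*r + 133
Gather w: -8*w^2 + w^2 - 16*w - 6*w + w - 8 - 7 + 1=-7*w^2 - 21*w - 14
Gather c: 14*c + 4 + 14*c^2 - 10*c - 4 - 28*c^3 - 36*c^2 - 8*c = -28*c^3 - 22*c^2 - 4*c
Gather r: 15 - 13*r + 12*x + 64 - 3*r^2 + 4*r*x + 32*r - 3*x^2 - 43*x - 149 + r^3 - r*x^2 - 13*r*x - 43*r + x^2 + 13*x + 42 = r^3 - 3*r^2 + r*(-x^2 - 9*x - 24) - 2*x^2 - 18*x - 28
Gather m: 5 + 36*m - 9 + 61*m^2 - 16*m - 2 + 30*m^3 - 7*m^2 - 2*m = 30*m^3 + 54*m^2 + 18*m - 6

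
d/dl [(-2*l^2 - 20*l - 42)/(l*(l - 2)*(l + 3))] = 2*(l^2 + 14*l - 14)/(l^2*(l^2 - 4*l + 4))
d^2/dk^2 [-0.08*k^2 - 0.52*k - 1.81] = -0.160000000000000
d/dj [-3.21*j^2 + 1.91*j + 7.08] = 1.91 - 6.42*j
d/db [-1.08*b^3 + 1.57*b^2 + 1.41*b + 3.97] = -3.24*b^2 + 3.14*b + 1.41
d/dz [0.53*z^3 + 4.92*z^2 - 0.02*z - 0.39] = 1.59*z^2 + 9.84*z - 0.02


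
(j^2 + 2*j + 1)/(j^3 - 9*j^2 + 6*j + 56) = (j^2 + 2*j + 1)/(j^3 - 9*j^2 + 6*j + 56)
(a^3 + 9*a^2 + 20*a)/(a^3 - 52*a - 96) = a*(a^2 + 9*a + 20)/(a^3 - 52*a - 96)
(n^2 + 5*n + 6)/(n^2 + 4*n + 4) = (n + 3)/(n + 2)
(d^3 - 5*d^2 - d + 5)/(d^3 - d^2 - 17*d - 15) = (d - 1)/(d + 3)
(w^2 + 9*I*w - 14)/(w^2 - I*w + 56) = (w + 2*I)/(w - 8*I)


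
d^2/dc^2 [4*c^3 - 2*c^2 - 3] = 24*c - 4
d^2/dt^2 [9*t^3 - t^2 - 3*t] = 54*t - 2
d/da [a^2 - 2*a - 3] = 2*a - 2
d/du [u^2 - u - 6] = 2*u - 1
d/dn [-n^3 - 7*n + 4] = -3*n^2 - 7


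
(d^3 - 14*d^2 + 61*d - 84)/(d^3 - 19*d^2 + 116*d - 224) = (d - 3)/(d - 8)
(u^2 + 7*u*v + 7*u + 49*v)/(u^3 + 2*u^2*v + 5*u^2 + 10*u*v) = (u^2 + 7*u*v + 7*u + 49*v)/(u*(u^2 + 2*u*v + 5*u + 10*v))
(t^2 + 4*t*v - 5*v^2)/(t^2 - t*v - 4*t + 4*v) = (t + 5*v)/(t - 4)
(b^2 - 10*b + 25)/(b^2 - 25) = (b - 5)/(b + 5)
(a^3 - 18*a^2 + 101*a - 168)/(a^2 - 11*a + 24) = a - 7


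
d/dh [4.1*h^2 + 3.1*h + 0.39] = 8.2*h + 3.1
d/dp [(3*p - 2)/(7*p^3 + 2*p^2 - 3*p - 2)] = 2*(-21*p^3 + 18*p^2 + 4*p - 6)/(49*p^6 + 28*p^5 - 38*p^4 - 40*p^3 + p^2 + 12*p + 4)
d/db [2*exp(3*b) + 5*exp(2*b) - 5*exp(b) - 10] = (6*exp(2*b) + 10*exp(b) - 5)*exp(b)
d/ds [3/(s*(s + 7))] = 3*(-2*s - 7)/(s^2*(s^2 + 14*s + 49))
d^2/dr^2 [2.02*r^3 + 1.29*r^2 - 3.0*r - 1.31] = 12.12*r + 2.58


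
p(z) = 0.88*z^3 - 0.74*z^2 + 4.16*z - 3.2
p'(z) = 2.64*z^2 - 1.48*z + 4.16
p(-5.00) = -152.50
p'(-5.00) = 77.56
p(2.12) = 10.68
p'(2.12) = 12.89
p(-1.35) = -12.33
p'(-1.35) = 10.97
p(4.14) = 63.78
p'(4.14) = 43.28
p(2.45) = 15.49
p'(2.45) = 16.38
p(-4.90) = -144.88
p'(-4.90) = 74.80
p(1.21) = 2.31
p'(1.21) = 6.23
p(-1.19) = -10.68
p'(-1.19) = 9.66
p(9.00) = 615.82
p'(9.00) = 204.68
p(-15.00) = -3202.10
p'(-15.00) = 620.36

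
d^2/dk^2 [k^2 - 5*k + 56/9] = 2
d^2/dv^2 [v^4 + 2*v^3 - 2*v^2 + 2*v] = 12*v^2 + 12*v - 4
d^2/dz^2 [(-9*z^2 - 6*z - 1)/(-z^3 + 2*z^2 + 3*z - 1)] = 2*(9*z^6 + 18*z^5 + 51*z^4 - 91*z^3 + 21*z^2 + 51*z + 38)/(z^9 - 6*z^8 + 3*z^7 + 31*z^6 - 21*z^5 - 60*z^4 + 12*z^3 + 21*z^2 - 9*z + 1)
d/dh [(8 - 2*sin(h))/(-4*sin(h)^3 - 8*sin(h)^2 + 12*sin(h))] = (-sin(h)^3 + 5*sin(h)^2 + 8*sin(h) - 6)*cos(h)/((sin(h) - 1)^2*(sin(h) + 3)^2*sin(h)^2)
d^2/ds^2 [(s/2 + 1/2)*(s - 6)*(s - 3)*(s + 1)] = 6*s^2 - 21*s + 1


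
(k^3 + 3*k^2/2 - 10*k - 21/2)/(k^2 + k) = k + 1/2 - 21/(2*k)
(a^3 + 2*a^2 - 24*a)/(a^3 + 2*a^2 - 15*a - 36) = a*(a + 6)/(a^2 + 6*a + 9)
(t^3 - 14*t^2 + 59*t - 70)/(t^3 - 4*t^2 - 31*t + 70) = (t - 5)/(t + 5)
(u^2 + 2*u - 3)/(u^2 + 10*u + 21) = (u - 1)/(u + 7)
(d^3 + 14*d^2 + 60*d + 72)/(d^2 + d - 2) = (d^2 + 12*d + 36)/(d - 1)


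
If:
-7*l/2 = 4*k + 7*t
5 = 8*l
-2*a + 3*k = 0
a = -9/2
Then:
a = -9/2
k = -3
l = 5/8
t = 157/112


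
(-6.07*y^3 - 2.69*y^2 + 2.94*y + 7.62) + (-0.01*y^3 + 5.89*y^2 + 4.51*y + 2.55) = -6.08*y^3 + 3.2*y^2 + 7.45*y + 10.17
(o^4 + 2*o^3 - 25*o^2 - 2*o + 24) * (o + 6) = o^5 + 8*o^4 - 13*o^3 - 152*o^2 + 12*o + 144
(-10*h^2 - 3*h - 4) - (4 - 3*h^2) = -7*h^2 - 3*h - 8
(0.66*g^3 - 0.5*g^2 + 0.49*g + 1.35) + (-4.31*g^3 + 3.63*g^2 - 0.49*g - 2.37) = -3.65*g^3 + 3.13*g^2 - 1.02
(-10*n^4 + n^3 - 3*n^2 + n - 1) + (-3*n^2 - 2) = -10*n^4 + n^3 - 6*n^2 + n - 3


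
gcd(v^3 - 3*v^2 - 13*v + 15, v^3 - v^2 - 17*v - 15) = v^2 - 2*v - 15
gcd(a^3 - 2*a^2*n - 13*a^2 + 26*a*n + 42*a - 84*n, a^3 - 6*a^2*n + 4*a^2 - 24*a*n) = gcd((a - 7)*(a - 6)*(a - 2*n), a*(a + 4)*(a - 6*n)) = 1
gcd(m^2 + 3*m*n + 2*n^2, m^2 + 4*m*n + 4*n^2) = m + 2*n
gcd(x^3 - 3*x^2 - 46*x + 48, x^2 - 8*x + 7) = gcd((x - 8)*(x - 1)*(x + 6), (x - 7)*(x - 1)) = x - 1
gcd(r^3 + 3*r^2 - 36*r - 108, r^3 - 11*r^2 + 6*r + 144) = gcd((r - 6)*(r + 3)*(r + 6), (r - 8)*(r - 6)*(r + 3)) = r^2 - 3*r - 18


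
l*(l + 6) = l^2 + 6*l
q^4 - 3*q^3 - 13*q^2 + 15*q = q*(q - 5)*(q - 1)*(q + 3)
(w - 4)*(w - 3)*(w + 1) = w^3 - 6*w^2 + 5*w + 12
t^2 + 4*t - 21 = (t - 3)*(t + 7)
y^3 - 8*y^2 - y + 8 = (y - 8)*(y - 1)*(y + 1)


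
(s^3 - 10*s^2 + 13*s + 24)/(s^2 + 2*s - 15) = (s^2 - 7*s - 8)/(s + 5)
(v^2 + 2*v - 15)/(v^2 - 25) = (v - 3)/(v - 5)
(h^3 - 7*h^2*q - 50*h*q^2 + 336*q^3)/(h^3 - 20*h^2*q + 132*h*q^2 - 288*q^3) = (-h - 7*q)/(-h + 6*q)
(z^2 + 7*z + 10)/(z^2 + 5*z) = (z + 2)/z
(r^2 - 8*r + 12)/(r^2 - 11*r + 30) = (r - 2)/(r - 5)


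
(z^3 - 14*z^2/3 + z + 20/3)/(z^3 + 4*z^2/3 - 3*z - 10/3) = (z - 4)/(z + 2)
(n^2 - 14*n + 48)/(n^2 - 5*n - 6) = (n - 8)/(n + 1)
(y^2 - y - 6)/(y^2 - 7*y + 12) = (y + 2)/(y - 4)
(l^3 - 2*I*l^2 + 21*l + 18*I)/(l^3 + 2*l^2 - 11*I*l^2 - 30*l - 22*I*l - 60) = (l^2 + 4*I*l - 3)/(l^2 + l*(2 - 5*I) - 10*I)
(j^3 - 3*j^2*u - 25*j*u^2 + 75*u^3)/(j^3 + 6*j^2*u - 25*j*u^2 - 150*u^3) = (j - 3*u)/(j + 6*u)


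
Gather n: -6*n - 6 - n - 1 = -7*n - 7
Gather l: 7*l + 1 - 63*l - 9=-56*l - 8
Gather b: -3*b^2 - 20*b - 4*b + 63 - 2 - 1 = -3*b^2 - 24*b + 60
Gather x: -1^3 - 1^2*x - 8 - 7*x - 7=-8*x - 16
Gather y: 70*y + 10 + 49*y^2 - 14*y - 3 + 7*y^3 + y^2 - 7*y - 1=7*y^3 + 50*y^2 + 49*y + 6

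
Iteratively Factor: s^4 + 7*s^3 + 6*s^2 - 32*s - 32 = (s - 2)*(s^3 + 9*s^2 + 24*s + 16) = (s - 2)*(s + 4)*(s^2 + 5*s + 4) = (s - 2)*(s + 4)^2*(s + 1)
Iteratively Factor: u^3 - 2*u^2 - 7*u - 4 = (u + 1)*(u^2 - 3*u - 4) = (u + 1)^2*(u - 4)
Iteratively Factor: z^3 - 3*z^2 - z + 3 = (z - 1)*(z^2 - 2*z - 3) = (z - 3)*(z - 1)*(z + 1)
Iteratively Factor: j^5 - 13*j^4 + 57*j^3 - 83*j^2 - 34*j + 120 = (j - 3)*(j^4 - 10*j^3 + 27*j^2 - 2*j - 40) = (j - 3)*(j - 2)*(j^3 - 8*j^2 + 11*j + 20) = (j - 5)*(j - 3)*(j - 2)*(j^2 - 3*j - 4) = (j - 5)*(j - 3)*(j - 2)*(j + 1)*(j - 4)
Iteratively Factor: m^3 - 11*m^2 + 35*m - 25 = (m - 1)*(m^2 - 10*m + 25) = (m - 5)*(m - 1)*(m - 5)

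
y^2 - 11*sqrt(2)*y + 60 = (y - 6*sqrt(2))*(y - 5*sqrt(2))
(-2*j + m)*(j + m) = -2*j^2 - j*m + m^2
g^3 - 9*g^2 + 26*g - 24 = (g - 4)*(g - 3)*(g - 2)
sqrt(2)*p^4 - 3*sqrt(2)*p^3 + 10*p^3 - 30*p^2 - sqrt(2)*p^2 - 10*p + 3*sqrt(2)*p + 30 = (p - 3)*(p - 1)*(p + 5*sqrt(2))*(sqrt(2)*p + sqrt(2))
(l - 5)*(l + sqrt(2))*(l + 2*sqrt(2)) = l^3 - 5*l^2 + 3*sqrt(2)*l^2 - 15*sqrt(2)*l + 4*l - 20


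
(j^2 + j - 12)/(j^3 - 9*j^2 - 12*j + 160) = (j - 3)/(j^2 - 13*j + 40)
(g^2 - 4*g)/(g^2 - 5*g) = (g - 4)/(g - 5)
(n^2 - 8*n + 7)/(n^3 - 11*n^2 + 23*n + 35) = (n - 1)/(n^2 - 4*n - 5)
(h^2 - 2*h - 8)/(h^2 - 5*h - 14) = (h - 4)/(h - 7)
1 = 1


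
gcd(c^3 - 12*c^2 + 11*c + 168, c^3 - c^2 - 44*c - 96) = c^2 - 5*c - 24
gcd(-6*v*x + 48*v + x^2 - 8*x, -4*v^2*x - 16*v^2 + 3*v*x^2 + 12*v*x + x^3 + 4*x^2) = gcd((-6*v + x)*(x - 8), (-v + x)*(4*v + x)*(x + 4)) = 1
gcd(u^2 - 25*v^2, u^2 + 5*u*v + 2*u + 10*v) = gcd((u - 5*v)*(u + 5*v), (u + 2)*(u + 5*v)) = u + 5*v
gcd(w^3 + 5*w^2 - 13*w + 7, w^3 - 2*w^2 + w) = w^2 - 2*w + 1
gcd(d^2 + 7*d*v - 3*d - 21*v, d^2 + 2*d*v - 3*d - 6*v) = d - 3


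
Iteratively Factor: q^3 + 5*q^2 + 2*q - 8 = (q + 4)*(q^2 + q - 2) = (q - 1)*(q + 4)*(q + 2)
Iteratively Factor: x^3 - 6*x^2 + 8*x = (x - 4)*(x^2 - 2*x) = (x - 4)*(x - 2)*(x)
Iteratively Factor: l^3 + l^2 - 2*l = (l + 2)*(l^2 - l) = l*(l + 2)*(l - 1)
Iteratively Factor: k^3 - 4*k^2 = (k)*(k^2 - 4*k) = k^2*(k - 4)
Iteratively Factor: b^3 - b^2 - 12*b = (b - 4)*(b^2 + 3*b) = (b - 4)*(b + 3)*(b)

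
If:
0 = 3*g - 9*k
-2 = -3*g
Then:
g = 2/3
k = 2/9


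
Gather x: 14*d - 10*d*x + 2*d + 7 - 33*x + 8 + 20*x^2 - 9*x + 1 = 16*d + 20*x^2 + x*(-10*d - 42) + 16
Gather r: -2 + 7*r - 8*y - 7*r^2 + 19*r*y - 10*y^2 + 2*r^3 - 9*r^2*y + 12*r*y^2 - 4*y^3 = 2*r^3 + r^2*(-9*y - 7) + r*(12*y^2 + 19*y + 7) - 4*y^3 - 10*y^2 - 8*y - 2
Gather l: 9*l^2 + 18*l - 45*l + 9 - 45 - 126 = 9*l^2 - 27*l - 162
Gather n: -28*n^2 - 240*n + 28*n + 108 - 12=-28*n^2 - 212*n + 96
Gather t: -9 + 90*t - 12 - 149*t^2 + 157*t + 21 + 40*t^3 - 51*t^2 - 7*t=40*t^3 - 200*t^2 + 240*t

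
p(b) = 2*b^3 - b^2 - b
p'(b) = 6*b^2 - 2*b - 1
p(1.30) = 1.40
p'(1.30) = 6.54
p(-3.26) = -76.66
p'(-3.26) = 69.29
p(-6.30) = -533.48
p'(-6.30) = 249.74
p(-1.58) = -8.81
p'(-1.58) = 17.14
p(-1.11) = -2.86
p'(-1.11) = 8.61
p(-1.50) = -7.50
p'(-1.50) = 15.50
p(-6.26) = -523.56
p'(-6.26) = 246.65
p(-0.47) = 0.04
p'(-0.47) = 1.27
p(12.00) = 3300.00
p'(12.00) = 839.00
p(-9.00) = -1530.00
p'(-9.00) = 503.00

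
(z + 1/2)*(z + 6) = z^2 + 13*z/2 + 3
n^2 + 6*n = n*(n + 6)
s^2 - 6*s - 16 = (s - 8)*(s + 2)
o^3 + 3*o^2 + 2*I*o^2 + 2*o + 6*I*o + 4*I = (o + 1)*(o + 2)*(o + 2*I)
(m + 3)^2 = m^2 + 6*m + 9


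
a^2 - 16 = (a - 4)*(a + 4)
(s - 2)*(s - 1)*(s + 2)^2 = s^4 + s^3 - 6*s^2 - 4*s + 8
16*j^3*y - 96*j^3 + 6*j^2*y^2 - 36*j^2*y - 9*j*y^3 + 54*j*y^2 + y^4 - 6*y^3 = (-8*j + y)*(-2*j + y)*(j + y)*(y - 6)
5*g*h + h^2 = h*(5*g + h)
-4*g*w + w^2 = w*(-4*g + w)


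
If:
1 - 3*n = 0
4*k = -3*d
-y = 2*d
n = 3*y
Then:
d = -1/18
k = 1/24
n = 1/3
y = 1/9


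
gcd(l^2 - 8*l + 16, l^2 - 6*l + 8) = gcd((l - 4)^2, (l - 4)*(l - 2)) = l - 4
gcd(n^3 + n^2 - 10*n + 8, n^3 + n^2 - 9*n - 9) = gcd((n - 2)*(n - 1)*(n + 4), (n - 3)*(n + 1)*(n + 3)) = 1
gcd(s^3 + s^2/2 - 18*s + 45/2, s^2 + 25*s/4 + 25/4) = s + 5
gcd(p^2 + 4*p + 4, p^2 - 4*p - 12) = p + 2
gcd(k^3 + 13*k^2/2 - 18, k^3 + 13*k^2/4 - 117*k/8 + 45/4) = k^2 + 9*k/2 - 9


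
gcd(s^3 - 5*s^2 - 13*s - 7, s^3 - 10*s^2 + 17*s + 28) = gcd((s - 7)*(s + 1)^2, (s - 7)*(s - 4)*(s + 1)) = s^2 - 6*s - 7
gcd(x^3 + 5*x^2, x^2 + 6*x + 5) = x + 5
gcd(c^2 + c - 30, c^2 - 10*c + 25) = c - 5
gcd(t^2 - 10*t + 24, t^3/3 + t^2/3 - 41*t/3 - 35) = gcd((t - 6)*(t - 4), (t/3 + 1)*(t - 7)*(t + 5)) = 1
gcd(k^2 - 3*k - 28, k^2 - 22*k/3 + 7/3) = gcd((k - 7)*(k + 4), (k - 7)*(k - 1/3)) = k - 7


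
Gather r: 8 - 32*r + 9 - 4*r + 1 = 18 - 36*r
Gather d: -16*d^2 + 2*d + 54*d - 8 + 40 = -16*d^2 + 56*d + 32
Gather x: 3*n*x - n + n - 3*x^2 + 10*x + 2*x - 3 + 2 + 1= -3*x^2 + x*(3*n + 12)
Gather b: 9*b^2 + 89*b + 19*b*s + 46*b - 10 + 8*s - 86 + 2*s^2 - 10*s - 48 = 9*b^2 + b*(19*s + 135) + 2*s^2 - 2*s - 144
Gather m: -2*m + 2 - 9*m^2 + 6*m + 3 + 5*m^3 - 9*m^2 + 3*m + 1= 5*m^3 - 18*m^2 + 7*m + 6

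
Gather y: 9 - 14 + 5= 0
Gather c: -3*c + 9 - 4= 5 - 3*c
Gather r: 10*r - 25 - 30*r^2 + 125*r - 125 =-30*r^2 + 135*r - 150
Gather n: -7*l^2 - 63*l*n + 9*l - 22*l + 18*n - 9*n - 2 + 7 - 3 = -7*l^2 - 13*l + n*(9 - 63*l) + 2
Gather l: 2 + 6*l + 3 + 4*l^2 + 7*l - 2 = 4*l^2 + 13*l + 3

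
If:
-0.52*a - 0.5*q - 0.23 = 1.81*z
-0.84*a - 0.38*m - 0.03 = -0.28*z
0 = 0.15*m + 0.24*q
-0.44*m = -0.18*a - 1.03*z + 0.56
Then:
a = 1.04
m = -3.10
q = 1.94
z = -0.96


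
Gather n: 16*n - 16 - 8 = 16*n - 24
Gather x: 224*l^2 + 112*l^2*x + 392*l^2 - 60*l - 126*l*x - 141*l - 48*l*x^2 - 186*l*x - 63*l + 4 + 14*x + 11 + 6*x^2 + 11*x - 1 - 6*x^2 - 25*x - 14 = 616*l^2 - 48*l*x^2 - 264*l + x*(112*l^2 - 312*l)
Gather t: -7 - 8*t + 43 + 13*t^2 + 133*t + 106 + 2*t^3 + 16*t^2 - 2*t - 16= 2*t^3 + 29*t^2 + 123*t + 126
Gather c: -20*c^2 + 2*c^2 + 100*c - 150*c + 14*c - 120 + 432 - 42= -18*c^2 - 36*c + 270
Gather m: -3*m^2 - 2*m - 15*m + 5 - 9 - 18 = -3*m^2 - 17*m - 22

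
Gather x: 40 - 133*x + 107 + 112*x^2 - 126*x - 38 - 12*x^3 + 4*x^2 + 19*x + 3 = -12*x^3 + 116*x^2 - 240*x + 112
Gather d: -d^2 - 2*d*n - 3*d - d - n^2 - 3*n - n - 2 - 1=-d^2 + d*(-2*n - 4) - n^2 - 4*n - 3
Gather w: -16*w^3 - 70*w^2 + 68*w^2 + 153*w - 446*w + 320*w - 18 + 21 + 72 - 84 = -16*w^3 - 2*w^2 + 27*w - 9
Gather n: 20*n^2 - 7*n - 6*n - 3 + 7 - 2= 20*n^2 - 13*n + 2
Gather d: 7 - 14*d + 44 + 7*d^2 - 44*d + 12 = 7*d^2 - 58*d + 63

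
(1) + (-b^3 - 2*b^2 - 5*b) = -b^3 - 2*b^2 - 5*b + 1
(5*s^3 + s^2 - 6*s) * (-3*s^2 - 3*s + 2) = -15*s^5 - 18*s^4 + 25*s^3 + 20*s^2 - 12*s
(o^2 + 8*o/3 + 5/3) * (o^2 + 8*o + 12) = o^4 + 32*o^3/3 + 35*o^2 + 136*o/3 + 20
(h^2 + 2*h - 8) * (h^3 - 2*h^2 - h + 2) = h^5 - 13*h^3 + 16*h^2 + 12*h - 16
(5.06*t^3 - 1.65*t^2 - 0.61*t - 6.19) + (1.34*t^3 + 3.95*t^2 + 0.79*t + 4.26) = 6.4*t^3 + 2.3*t^2 + 0.18*t - 1.93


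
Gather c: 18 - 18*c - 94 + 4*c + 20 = -14*c - 56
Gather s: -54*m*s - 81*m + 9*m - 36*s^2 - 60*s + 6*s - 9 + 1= -72*m - 36*s^2 + s*(-54*m - 54) - 8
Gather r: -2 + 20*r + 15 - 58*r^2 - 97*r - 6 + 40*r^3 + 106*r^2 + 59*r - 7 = 40*r^3 + 48*r^2 - 18*r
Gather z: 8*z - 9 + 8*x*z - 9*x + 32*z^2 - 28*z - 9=-9*x + 32*z^2 + z*(8*x - 20) - 18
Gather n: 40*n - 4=40*n - 4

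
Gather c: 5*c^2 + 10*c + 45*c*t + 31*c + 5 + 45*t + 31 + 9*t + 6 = 5*c^2 + c*(45*t + 41) + 54*t + 42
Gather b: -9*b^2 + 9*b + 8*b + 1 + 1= -9*b^2 + 17*b + 2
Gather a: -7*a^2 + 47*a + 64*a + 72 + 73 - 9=-7*a^2 + 111*a + 136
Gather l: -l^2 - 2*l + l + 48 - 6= -l^2 - l + 42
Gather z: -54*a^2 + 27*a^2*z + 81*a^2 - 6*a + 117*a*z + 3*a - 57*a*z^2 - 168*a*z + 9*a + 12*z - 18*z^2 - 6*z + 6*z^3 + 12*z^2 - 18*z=27*a^2 + 6*a + 6*z^3 + z^2*(-57*a - 6) + z*(27*a^2 - 51*a - 12)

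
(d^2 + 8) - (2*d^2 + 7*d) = -d^2 - 7*d + 8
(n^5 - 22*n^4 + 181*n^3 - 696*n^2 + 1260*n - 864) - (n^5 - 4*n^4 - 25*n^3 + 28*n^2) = -18*n^4 + 206*n^3 - 724*n^2 + 1260*n - 864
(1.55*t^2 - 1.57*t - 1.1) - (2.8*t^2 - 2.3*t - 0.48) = -1.25*t^2 + 0.73*t - 0.62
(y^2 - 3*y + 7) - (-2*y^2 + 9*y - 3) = 3*y^2 - 12*y + 10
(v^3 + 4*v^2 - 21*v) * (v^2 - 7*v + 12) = v^5 - 3*v^4 - 37*v^3 + 195*v^2 - 252*v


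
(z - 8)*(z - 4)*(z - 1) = z^3 - 13*z^2 + 44*z - 32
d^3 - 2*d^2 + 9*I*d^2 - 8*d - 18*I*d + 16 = (d - 2)*(d + I)*(d + 8*I)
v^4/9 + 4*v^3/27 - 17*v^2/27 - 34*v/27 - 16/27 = (v/3 + 1/3)^2*(v - 8/3)*(v + 2)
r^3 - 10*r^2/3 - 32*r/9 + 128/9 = (r - 8/3)^2*(r + 2)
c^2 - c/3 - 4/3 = (c - 4/3)*(c + 1)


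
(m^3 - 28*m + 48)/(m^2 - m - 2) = (m^2 + 2*m - 24)/(m + 1)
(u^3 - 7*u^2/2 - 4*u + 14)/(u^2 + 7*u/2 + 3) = (2*u^2 - 11*u + 14)/(2*u + 3)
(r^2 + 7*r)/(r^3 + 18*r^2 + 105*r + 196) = r/(r^2 + 11*r + 28)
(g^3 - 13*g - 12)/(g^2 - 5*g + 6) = (g^3 - 13*g - 12)/(g^2 - 5*g + 6)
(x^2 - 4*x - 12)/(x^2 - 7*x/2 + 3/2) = 2*(x^2 - 4*x - 12)/(2*x^2 - 7*x + 3)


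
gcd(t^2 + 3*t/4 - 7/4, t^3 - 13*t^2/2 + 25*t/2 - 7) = t - 1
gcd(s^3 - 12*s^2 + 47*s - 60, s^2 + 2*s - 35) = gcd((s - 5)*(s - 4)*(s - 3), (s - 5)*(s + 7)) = s - 5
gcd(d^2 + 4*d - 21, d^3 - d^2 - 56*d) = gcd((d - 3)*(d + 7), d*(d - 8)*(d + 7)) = d + 7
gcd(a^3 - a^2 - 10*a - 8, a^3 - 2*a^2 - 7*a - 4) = a^2 - 3*a - 4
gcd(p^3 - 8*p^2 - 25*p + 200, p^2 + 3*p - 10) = p + 5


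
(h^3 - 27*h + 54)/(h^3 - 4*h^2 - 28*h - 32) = (-h^3 + 27*h - 54)/(-h^3 + 4*h^2 + 28*h + 32)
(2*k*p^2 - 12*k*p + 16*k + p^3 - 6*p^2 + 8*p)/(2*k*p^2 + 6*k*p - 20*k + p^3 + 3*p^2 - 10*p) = (p - 4)/(p + 5)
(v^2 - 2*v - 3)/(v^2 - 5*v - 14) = (-v^2 + 2*v + 3)/(-v^2 + 5*v + 14)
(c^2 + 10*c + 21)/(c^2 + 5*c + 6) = (c + 7)/(c + 2)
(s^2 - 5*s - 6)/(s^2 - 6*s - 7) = (s - 6)/(s - 7)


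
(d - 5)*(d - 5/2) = d^2 - 15*d/2 + 25/2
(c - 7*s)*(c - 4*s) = c^2 - 11*c*s + 28*s^2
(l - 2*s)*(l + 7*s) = l^2 + 5*l*s - 14*s^2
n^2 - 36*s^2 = (n - 6*s)*(n + 6*s)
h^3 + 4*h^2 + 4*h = h*(h + 2)^2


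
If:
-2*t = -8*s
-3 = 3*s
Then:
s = -1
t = -4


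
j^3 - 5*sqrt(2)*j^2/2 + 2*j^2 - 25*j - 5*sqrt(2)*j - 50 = (j + 2)*(j - 5*sqrt(2))*(j + 5*sqrt(2)/2)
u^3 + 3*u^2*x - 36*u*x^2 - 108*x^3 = (u - 6*x)*(u + 3*x)*(u + 6*x)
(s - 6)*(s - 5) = s^2 - 11*s + 30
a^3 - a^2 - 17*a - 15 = (a - 5)*(a + 1)*(a + 3)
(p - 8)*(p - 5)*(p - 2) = p^3 - 15*p^2 + 66*p - 80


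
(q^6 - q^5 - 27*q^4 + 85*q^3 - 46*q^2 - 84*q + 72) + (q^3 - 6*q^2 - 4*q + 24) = q^6 - q^5 - 27*q^4 + 86*q^3 - 52*q^2 - 88*q + 96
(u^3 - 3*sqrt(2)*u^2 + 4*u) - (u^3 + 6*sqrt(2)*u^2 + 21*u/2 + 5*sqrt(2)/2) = -9*sqrt(2)*u^2 - 13*u/2 - 5*sqrt(2)/2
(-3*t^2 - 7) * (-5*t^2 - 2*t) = 15*t^4 + 6*t^3 + 35*t^2 + 14*t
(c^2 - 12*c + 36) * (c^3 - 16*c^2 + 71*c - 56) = c^5 - 28*c^4 + 299*c^3 - 1484*c^2 + 3228*c - 2016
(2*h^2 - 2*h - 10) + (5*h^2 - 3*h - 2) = 7*h^2 - 5*h - 12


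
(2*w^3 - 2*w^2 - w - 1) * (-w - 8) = -2*w^4 - 14*w^3 + 17*w^2 + 9*w + 8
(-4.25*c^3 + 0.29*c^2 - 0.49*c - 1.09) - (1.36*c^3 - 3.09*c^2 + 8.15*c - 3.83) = -5.61*c^3 + 3.38*c^2 - 8.64*c + 2.74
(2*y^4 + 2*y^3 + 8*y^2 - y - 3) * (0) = 0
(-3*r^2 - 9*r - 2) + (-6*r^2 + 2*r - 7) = -9*r^2 - 7*r - 9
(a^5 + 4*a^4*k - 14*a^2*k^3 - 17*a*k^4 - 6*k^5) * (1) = a^5 + 4*a^4*k - 14*a^2*k^3 - 17*a*k^4 - 6*k^5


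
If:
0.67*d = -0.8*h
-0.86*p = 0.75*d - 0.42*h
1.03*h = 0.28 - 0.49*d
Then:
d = -0.75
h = 0.63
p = 0.96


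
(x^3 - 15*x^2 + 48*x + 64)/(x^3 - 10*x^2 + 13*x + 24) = (x - 8)/(x - 3)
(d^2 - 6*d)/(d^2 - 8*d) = (d - 6)/(d - 8)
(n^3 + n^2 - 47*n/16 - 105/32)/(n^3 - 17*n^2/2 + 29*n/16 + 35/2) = (n + 3/2)/(n - 8)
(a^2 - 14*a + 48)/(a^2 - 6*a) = (a - 8)/a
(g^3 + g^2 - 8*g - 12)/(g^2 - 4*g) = (g^3 + g^2 - 8*g - 12)/(g*(g - 4))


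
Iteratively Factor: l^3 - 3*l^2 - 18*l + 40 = (l - 5)*(l^2 + 2*l - 8) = (l - 5)*(l + 4)*(l - 2)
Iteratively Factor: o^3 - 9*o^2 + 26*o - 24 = (o - 4)*(o^2 - 5*o + 6) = (o - 4)*(o - 2)*(o - 3)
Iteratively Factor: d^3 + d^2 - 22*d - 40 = (d - 5)*(d^2 + 6*d + 8) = (d - 5)*(d + 2)*(d + 4)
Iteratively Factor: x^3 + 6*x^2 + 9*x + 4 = (x + 1)*(x^2 + 5*x + 4) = (x + 1)^2*(x + 4)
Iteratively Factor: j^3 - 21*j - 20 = (j + 1)*(j^2 - j - 20) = (j + 1)*(j + 4)*(j - 5)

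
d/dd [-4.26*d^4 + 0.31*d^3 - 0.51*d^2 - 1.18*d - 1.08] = -17.04*d^3 + 0.93*d^2 - 1.02*d - 1.18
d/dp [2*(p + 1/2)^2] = 4*p + 2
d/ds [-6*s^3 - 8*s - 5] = -18*s^2 - 8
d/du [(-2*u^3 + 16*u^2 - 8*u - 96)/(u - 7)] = 2*(-2*u^3 + 29*u^2 - 112*u + 76)/(u^2 - 14*u + 49)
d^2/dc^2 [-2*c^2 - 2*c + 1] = -4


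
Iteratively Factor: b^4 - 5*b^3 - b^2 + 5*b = (b + 1)*(b^3 - 6*b^2 + 5*b) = (b - 5)*(b + 1)*(b^2 - b) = (b - 5)*(b - 1)*(b + 1)*(b)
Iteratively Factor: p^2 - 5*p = (p)*(p - 5)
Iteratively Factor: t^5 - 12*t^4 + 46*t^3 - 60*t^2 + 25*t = (t - 1)*(t^4 - 11*t^3 + 35*t^2 - 25*t) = t*(t - 1)*(t^3 - 11*t^2 + 35*t - 25) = t*(t - 5)*(t - 1)*(t^2 - 6*t + 5) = t*(t - 5)*(t - 1)^2*(t - 5)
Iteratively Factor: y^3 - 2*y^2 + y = (y - 1)*(y^2 - y) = (y - 1)^2*(y)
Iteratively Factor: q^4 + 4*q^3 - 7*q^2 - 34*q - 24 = (q + 1)*(q^3 + 3*q^2 - 10*q - 24) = (q - 3)*(q + 1)*(q^2 + 6*q + 8) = (q - 3)*(q + 1)*(q + 4)*(q + 2)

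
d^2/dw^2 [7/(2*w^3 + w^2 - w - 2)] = 14*(-(6*w + 1)*(2*w^3 + w^2 - w - 2) + (6*w^2 + 2*w - 1)^2)/(2*w^3 + w^2 - w - 2)^3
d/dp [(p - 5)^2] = 2*p - 10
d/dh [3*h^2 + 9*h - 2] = 6*h + 9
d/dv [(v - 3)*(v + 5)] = 2*v + 2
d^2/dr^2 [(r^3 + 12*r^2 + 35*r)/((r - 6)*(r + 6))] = 2*(71*r^3 + 1296*r^2 + 7668*r + 15552)/(r^6 - 108*r^4 + 3888*r^2 - 46656)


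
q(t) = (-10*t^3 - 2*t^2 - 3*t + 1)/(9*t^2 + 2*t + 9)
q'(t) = (-18*t - 2)*(-10*t^3 - 2*t^2 - 3*t + 1)/(9*t^2 + 2*t + 9)^2 + (-30*t^2 - 4*t - 3)/(9*t^2 + 2*t + 9) = (-90*t^4 - 40*t^3 - 247*t^2 - 54*t - 29)/(81*t^4 + 36*t^3 + 166*t^2 + 36*t + 81)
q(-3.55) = 3.76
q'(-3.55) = -1.16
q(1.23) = -0.97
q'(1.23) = -1.19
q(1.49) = -1.28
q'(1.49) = -1.21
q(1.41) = -1.19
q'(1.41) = -1.21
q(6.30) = -6.86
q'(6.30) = -1.13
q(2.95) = -3.02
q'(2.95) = -1.17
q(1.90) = -1.78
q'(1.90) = -1.20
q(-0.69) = 0.45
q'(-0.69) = -0.82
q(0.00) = 0.11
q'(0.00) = -0.36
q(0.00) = 0.11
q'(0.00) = -0.36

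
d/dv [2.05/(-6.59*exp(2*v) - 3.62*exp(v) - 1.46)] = (27.019*exp(v) + 7.421)*exp(v)/(6.59*exp(2*v) + 3.62*exp(v) + 1.46)^2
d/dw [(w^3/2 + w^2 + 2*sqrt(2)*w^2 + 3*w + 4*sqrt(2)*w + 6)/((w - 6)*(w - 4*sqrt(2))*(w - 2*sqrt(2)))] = (-5*sqrt(2)*w^4 - 4*w^4 + 10*w^3 + 28*sqrt(2)*w^3 + 64*w^2 + 110*sqrt(2)*w^2 - 312*sqrt(2)*w - 120*w - 600*sqrt(2) - 384)/(w^6 - 12*sqrt(2)*w^5 - 12*w^5 + 140*w^4 + 144*sqrt(2)*w^4 - 1248*w^3 - 624*sqrt(2)*w^3 + 2304*sqrt(2)*w^2 + 4000*w^2 - 6912*sqrt(2)*w - 3072*w + 9216)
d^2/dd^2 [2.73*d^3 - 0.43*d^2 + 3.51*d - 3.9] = 16.38*d - 0.86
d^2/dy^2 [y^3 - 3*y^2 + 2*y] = 6*y - 6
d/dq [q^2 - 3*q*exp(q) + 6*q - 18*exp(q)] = -3*q*exp(q) + 2*q - 21*exp(q) + 6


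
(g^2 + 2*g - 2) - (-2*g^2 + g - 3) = 3*g^2 + g + 1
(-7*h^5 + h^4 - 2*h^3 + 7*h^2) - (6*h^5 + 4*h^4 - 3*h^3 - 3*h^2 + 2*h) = -13*h^5 - 3*h^4 + h^3 + 10*h^2 - 2*h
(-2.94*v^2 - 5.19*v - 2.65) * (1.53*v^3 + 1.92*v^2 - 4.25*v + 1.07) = -4.4982*v^5 - 13.5855*v^4 - 1.5243*v^3 + 13.8237*v^2 + 5.7092*v - 2.8355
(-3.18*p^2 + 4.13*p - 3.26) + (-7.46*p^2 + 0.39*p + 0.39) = -10.64*p^2 + 4.52*p - 2.87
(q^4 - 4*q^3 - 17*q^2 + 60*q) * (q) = q^5 - 4*q^4 - 17*q^3 + 60*q^2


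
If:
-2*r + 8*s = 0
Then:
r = 4*s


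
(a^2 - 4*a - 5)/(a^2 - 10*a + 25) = (a + 1)/(a - 5)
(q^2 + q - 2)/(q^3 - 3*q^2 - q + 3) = (q + 2)/(q^2 - 2*q - 3)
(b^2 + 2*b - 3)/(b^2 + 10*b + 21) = (b - 1)/(b + 7)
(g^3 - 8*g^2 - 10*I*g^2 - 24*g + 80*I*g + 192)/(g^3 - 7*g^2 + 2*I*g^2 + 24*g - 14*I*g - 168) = (g^2 + g*(-8 - 6*I) + 48*I)/(g^2 + g*(-7 + 6*I) - 42*I)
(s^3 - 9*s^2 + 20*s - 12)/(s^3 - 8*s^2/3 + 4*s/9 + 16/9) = 9*(s^2 - 7*s + 6)/(9*s^2 - 6*s - 8)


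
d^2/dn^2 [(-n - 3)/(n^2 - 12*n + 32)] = 2*(-4*(n - 6)^2*(n + 3) + 3*(n - 3)*(n^2 - 12*n + 32))/(n^2 - 12*n + 32)^3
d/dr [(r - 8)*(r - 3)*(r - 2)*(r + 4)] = 4*r^3 - 27*r^2 - 12*r + 136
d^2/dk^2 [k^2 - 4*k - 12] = 2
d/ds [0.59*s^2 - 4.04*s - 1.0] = 1.18*s - 4.04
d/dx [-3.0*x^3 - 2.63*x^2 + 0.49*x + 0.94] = -9.0*x^2 - 5.26*x + 0.49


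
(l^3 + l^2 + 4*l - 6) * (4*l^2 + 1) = 4*l^5 + 4*l^4 + 17*l^3 - 23*l^2 + 4*l - 6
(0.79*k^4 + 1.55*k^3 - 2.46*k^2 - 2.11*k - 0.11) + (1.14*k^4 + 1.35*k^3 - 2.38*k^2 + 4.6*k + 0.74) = 1.93*k^4 + 2.9*k^3 - 4.84*k^2 + 2.49*k + 0.63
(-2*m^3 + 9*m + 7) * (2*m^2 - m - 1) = -4*m^5 + 2*m^4 + 20*m^3 + 5*m^2 - 16*m - 7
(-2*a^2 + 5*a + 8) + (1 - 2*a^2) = -4*a^2 + 5*a + 9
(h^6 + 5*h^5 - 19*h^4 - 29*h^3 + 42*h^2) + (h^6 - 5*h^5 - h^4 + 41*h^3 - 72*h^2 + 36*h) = 2*h^6 - 20*h^4 + 12*h^3 - 30*h^2 + 36*h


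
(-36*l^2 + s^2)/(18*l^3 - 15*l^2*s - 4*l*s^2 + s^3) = (6*l + s)/(-3*l^2 + 2*l*s + s^2)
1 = 1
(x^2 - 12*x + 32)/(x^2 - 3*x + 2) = (x^2 - 12*x + 32)/(x^2 - 3*x + 2)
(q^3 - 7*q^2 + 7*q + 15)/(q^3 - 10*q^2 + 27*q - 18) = (q^2 - 4*q - 5)/(q^2 - 7*q + 6)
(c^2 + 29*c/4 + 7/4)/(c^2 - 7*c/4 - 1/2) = (c + 7)/(c - 2)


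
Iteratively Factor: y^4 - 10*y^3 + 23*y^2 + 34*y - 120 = (y - 5)*(y^3 - 5*y^2 - 2*y + 24) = (y - 5)*(y - 3)*(y^2 - 2*y - 8) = (y - 5)*(y - 4)*(y - 3)*(y + 2)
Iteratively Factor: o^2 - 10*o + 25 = (o - 5)*(o - 5)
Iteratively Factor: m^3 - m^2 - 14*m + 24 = (m + 4)*(m^2 - 5*m + 6) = (m - 3)*(m + 4)*(m - 2)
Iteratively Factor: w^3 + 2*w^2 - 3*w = (w)*(w^2 + 2*w - 3) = w*(w + 3)*(w - 1)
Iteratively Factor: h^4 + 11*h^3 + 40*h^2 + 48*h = (h + 4)*(h^3 + 7*h^2 + 12*h) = (h + 4)^2*(h^2 + 3*h) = h*(h + 4)^2*(h + 3)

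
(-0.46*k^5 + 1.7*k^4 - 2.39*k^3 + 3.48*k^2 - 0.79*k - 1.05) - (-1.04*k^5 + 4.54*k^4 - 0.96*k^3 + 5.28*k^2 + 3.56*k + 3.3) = 0.58*k^5 - 2.84*k^4 - 1.43*k^3 - 1.8*k^2 - 4.35*k - 4.35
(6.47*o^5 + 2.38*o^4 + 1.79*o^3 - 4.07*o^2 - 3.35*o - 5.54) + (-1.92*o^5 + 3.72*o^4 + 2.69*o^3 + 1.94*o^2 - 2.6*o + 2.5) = 4.55*o^5 + 6.1*o^4 + 4.48*o^3 - 2.13*o^2 - 5.95*o - 3.04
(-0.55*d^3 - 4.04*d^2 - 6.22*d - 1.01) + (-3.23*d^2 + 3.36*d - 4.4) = -0.55*d^3 - 7.27*d^2 - 2.86*d - 5.41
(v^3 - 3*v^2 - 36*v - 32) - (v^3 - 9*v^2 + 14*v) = 6*v^2 - 50*v - 32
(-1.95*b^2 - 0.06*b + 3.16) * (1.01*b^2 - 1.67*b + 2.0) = -1.9695*b^4 + 3.1959*b^3 - 0.6082*b^2 - 5.3972*b + 6.32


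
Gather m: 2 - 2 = 0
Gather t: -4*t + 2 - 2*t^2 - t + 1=-2*t^2 - 5*t + 3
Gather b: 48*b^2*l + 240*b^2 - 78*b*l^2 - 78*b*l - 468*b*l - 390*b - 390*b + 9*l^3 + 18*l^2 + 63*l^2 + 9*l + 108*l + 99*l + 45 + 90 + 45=b^2*(48*l + 240) + b*(-78*l^2 - 546*l - 780) + 9*l^3 + 81*l^2 + 216*l + 180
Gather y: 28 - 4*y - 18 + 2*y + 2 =12 - 2*y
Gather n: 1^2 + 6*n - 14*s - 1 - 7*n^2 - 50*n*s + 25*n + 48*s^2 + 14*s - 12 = -7*n^2 + n*(31 - 50*s) + 48*s^2 - 12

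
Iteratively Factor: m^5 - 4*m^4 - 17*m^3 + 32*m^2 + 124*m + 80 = (m - 5)*(m^4 + m^3 - 12*m^2 - 28*m - 16) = (m - 5)*(m + 1)*(m^3 - 12*m - 16) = (m - 5)*(m - 4)*(m + 1)*(m^2 + 4*m + 4) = (m - 5)*(m - 4)*(m + 1)*(m + 2)*(m + 2)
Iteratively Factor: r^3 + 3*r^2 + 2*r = (r)*(r^2 + 3*r + 2) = r*(r + 2)*(r + 1)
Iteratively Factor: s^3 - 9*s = (s)*(s^2 - 9) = s*(s - 3)*(s + 3)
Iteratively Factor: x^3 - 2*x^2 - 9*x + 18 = (x + 3)*(x^2 - 5*x + 6) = (x - 3)*(x + 3)*(x - 2)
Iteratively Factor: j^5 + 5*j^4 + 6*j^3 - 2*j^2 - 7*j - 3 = (j + 1)*(j^4 + 4*j^3 + 2*j^2 - 4*j - 3) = (j - 1)*(j + 1)*(j^3 + 5*j^2 + 7*j + 3) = (j - 1)*(j + 1)*(j + 3)*(j^2 + 2*j + 1) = (j - 1)*(j + 1)^2*(j + 3)*(j + 1)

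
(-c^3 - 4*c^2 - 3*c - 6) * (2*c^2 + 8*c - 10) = -2*c^5 - 16*c^4 - 28*c^3 + 4*c^2 - 18*c + 60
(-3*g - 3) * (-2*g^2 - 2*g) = 6*g^3 + 12*g^2 + 6*g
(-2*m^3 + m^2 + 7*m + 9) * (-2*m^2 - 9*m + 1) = 4*m^5 + 16*m^4 - 25*m^3 - 80*m^2 - 74*m + 9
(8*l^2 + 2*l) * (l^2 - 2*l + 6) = 8*l^4 - 14*l^3 + 44*l^2 + 12*l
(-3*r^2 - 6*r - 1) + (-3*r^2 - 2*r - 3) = -6*r^2 - 8*r - 4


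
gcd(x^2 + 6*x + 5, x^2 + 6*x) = 1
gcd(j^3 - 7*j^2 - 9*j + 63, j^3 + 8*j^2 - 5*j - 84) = j - 3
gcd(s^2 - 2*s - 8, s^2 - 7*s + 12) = s - 4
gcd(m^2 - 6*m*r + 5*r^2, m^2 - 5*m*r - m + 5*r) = -m + 5*r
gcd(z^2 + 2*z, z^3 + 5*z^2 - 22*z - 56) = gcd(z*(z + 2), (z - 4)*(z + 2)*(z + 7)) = z + 2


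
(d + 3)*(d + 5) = d^2 + 8*d + 15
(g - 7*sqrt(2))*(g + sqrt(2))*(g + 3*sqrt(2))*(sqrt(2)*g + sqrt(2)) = sqrt(2)*g^4 - 6*g^3 + sqrt(2)*g^3 - 50*sqrt(2)*g^2 - 6*g^2 - 84*g - 50*sqrt(2)*g - 84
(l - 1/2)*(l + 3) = l^2 + 5*l/2 - 3/2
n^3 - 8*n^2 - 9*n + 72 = (n - 8)*(n - 3)*(n + 3)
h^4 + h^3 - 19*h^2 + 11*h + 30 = (h - 3)*(h - 2)*(h + 1)*(h + 5)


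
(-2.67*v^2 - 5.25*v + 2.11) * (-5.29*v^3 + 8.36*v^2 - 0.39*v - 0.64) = 14.1243*v^5 + 5.4513*v^4 - 54.0106*v^3 + 21.3959*v^2 + 2.5371*v - 1.3504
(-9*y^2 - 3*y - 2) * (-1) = 9*y^2 + 3*y + 2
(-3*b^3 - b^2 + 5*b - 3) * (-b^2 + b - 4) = 3*b^5 - 2*b^4 + 6*b^3 + 12*b^2 - 23*b + 12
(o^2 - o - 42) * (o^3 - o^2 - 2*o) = o^5 - 2*o^4 - 43*o^3 + 44*o^2 + 84*o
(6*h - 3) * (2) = 12*h - 6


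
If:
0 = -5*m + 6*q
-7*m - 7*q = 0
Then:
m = 0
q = 0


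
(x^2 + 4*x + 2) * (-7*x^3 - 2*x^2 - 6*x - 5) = -7*x^5 - 30*x^4 - 28*x^3 - 33*x^2 - 32*x - 10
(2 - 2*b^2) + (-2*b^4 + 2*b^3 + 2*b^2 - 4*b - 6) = -2*b^4 + 2*b^3 - 4*b - 4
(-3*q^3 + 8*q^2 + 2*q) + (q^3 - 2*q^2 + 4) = -2*q^3 + 6*q^2 + 2*q + 4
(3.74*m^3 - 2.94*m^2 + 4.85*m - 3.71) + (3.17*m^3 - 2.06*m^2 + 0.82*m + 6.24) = 6.91*m^3 - 5.0*m^2 + 5.67*m + 2.53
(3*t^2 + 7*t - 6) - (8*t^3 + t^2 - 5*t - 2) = -8*t^3 + 2*t^2 + 12*t - 4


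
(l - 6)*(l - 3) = l^2 - 9*l + 18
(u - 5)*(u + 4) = u^2 - u - 20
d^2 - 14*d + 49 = (d - 7)^2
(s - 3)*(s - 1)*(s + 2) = s^3 - 2*s^2 - 5*s + 6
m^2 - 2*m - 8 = (m - 4)*(m + 2)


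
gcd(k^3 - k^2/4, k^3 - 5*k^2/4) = k^2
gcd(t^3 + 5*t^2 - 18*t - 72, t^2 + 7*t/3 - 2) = t + 3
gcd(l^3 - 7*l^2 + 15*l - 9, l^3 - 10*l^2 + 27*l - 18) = l^2 - 4*l + 3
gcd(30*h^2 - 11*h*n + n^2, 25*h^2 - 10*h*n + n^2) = 5*h - n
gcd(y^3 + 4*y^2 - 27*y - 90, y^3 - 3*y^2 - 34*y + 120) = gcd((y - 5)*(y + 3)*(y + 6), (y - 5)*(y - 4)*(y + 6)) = y^2 + y - 30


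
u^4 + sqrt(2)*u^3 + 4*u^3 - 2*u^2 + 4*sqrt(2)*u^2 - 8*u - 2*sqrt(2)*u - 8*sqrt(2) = (u + 4)*(u - sqrt(2))*(u + sqrt(2))^2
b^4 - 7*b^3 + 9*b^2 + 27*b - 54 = (b - 3)^3*(b + 2)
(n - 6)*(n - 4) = n^2 - 10*n + 24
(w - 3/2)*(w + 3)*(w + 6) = w^3 + 15*w^2/2 + 9*w/2 - 27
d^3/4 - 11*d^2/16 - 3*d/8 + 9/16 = (d/4 + 1/4)*(d - 3)*(d - 3/4)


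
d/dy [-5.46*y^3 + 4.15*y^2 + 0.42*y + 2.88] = -16.38*y^2 + 8.3*y + 0.42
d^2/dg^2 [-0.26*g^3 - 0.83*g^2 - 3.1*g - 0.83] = -1.56*g - 1.66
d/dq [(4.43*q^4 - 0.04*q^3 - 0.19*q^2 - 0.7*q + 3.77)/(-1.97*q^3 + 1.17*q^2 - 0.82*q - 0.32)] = (-8.7271*q^6 + 10.3662*q^5 - 11.3189*q^4 - 8.3628*q^3 + 23.2939*q^2 - 8.7002*q + 3.3154)/(3.8809*q^6 - 4.6098*q^5 + 4.5997*q^4 - 0.658*q^3 - 0.0764000000000001*q^2 + 0.5248*q + 0.1024)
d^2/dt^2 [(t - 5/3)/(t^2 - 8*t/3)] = 2*(27*t^3 - 135*t^2 + 360*t - 320)/(t^3*(27*t^3 - 216*t^2 + 576*t - 512))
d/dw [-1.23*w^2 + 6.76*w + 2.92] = 6.76 - 2.46*w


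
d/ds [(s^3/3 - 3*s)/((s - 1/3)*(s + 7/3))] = 9*(3*s^4 + 12*s^3 + 20*s^2 + 21)/(81*s^4 + 324*s^3 + 198*s^2 - 252*s + 49)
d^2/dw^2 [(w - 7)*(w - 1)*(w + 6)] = 6*w - 4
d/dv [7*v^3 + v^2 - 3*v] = 21*v^2 + 2*v - 3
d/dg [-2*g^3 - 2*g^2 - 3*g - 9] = -6*g^2 - 4*g - 3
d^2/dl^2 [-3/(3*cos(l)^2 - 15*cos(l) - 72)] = (-4*sin(l)^4 + 123*sin(l)^2 + 405*cos(l)/4 + 15*cos(3*l)/4 - 21)/(sin(l)^2 + 5*cos(l) + 23)^3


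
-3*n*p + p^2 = p*(-3*n + p)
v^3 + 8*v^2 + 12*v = v*(v + 2)*(v + 6)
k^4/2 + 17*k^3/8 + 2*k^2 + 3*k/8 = k*(k/2 + 1/2)*(k + 1/4)*(k + 3)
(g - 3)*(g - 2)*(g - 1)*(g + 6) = g^4 - 25*g^2 + 60*g - 36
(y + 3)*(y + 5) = y^2 + 8*y + 15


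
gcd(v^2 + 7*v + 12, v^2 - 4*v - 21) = v + 3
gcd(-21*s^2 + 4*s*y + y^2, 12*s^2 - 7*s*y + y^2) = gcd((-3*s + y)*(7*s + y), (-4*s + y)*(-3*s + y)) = -3*s + y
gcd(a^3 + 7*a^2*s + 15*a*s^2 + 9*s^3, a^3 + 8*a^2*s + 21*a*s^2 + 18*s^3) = a^2 + 6*a*s + 9*s^2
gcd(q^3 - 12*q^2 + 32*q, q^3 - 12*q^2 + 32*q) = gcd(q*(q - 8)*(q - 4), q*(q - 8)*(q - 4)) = q^3 - 12*q^2 + 32*q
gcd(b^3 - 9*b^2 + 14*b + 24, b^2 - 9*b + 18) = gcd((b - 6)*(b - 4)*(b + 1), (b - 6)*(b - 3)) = b - 6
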